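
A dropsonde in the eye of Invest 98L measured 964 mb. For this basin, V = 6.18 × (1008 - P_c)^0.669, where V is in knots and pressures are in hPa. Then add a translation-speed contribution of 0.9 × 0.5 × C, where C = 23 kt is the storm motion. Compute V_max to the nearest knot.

ΔP = 1008 − 964 = 44 mb.
44^0.669 ≈ 12.574.
V ≈ 6.18 × 12.574 ≈ 77.7 kt.
Translation term: 0.9 × 0.5 × 23 = 10.35 kt.
Corrected V ≈ 88.05 kt → 88 kt.

88 kt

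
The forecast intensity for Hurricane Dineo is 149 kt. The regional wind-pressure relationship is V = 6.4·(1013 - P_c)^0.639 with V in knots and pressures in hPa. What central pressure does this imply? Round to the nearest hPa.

875 hPa

ΔP = (V / 6.4)^(1/0.639) = (149/6.4)^1.565.
149/6.4 = 23.281; 23.281^1.565 ≈ 137.81 hPa.
P_c = 1013 − 137.81 = 875.19 ≈ 875 hPa.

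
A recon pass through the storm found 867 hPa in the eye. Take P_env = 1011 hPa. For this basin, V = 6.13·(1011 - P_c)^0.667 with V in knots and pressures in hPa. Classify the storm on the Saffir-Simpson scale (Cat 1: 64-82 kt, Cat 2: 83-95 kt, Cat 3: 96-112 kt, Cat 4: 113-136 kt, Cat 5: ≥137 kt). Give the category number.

5

ΔP = 1011 − 867 = 144 hPa.
V ≈ 6.13 × 144^0.667 = 6.13 × 27.52 ≈ 169 kt.
169 kt falls in the Category 5 band.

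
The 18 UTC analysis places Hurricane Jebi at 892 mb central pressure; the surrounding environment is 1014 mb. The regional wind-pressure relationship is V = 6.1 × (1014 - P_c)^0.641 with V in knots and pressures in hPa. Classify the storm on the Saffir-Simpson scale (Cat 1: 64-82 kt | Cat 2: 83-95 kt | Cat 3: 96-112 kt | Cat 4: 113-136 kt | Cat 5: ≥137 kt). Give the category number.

ΔP = 1014 − 892 = 122 mb.
V ≈ 6.1 × 122^0.641 = 6.1 × 21.74 ≈ 133 kt.
133 kt falls in the Category 4 band.

4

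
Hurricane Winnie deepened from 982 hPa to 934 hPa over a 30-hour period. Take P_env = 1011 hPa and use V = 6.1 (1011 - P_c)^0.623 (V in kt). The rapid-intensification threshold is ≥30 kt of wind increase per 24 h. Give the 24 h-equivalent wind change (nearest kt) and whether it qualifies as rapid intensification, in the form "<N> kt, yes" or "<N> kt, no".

33 kt, yes

V₁: ΔP = 29, V ≈ 6.1 × 29^0.623 ≈ 49.71 kt.
V₂: ΔP = 77, V ≈ 6.1 × 77^0.623 ≈ 91.33 kt.
ΔV over 30 h = 41.62 kt → 24 h equivalent = 41.62 × 24/30 ≈ 33.30 kt.
33 kt ≥ 30 kt ⇒ rapid intensification.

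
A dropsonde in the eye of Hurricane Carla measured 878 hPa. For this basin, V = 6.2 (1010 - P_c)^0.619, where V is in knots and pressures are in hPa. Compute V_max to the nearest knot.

127 kt

ΔP = 1010 − 878 = 132 hPa.
132^0.619 ≈ 20.542.
V ≈ 6.2 × 20.542 ≈ 127.4 kt.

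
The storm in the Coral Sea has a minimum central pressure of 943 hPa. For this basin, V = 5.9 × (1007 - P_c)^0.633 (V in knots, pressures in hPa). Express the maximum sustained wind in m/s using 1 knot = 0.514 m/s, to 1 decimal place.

ΔP = 1007 − 943 = 64 hPa.
V ≈ 5.9 × 64^0.633 = 5.9 × 13.910 ≈ 82.066 kt.
82.066 × 0.514 ≈ 42.18 m/s → 42.2 m/s.

42.2 m/s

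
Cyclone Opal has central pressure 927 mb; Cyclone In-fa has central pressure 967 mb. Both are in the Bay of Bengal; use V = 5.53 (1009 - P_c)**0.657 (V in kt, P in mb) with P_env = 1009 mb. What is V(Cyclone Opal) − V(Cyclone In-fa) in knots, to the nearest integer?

36 kt

Cyclone Opal: ΔP = 82; V ≈ 5.53 × 82^0.657 ≈ 100.02 kt.
Cyclone In-fa: ΔP = 42; V ≈ 5.53 × 42^0.657 ≈ 64.45 kt.
Difference ≈ 100.02 − 64.45 = 35.57 → 36 kt.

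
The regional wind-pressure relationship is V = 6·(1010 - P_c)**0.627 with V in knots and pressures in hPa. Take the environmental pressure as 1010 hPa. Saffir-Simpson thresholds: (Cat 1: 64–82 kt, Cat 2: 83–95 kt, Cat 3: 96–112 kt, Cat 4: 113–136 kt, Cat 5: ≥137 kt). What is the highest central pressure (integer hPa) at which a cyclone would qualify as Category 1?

966 hPa

Category 1 begins at V = 64 kt.
Required ΔP = (64/6)^(1/0.627) = 10.667^1.595 ≈ 43.61 hPa.
P_c ≤ 1010 − 43.61 = 966.39, so the highest integer P_c is 966 hPa.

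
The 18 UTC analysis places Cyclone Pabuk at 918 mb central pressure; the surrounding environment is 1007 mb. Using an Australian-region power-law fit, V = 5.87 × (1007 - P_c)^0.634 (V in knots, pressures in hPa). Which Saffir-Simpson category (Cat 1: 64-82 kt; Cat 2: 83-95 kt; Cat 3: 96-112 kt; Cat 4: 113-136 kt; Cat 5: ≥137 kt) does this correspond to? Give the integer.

ΔP = 1007 − 918 = 89 mb.
V ≈ 5.87 × 89^0.634 = 5.87 × 17.22 ≈ 101 kt.
101 kt falls in the Category 3 band.

3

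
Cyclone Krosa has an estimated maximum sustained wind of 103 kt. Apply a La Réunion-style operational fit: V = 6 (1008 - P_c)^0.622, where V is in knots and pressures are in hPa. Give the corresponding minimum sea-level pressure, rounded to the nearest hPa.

911 hPa

ΔP = (V / 6)^(1/0.622) = (103/6)^1.608.
103/6 = 17.167; 17.167^1.608 ≈ 96.61 hPa.
P_c = 1008 − 96.61 = 911.39 ≈ 911 hPa.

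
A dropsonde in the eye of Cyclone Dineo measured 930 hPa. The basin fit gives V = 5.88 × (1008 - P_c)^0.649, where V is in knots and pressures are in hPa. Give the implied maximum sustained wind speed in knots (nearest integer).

ΔP = 1008 − 930 = 78 hPa.
78^0.649 ≈ 16.903.
V ≈ 5.88 × 16.903 ≈ 99.4 kt.

99 kt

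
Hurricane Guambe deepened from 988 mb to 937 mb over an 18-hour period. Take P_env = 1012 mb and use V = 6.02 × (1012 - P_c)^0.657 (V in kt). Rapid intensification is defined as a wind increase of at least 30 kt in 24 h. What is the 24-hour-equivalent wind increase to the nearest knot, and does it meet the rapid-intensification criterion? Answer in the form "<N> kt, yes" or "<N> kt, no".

V₁: ΔP = 24, V ≈ 6.02 × 24^0.657 ≈ 48.57 kt.
V₂: ΔP = 75, V ≈ 6.02 × 75^0.657 ≈ 102.69 kt.
ΔV over 18 h = 54.12 kt → 24 h equivalent = 54.12 × 24/18 ≈ 72.16 kt.
72 kt ≥ 30 kt ⇒ rapid intensification.

72 kt, yes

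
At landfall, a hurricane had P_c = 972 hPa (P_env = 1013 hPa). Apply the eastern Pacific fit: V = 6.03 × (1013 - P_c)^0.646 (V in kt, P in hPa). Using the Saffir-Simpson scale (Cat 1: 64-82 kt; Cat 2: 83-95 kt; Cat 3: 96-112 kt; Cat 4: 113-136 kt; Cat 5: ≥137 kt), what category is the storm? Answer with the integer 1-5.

1

ΔP = 1013 − 972 = 41 hPa.
V ≈ 6.03 × 41^0.646 = 6.03 × 11.01 ≈ 66 kt.
66 kt falls in the Category 1 band.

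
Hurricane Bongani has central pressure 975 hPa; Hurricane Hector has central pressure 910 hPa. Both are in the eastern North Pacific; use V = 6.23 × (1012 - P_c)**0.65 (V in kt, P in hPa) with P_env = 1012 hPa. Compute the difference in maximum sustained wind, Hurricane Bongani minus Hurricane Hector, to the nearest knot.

-61 kt

Hurricane Bongani: ΔP = 37; V ≈ 6.23 × 37^0.65 ≈ 65.14 kt.
Hurricane Hector: ΔP = 102; V ≈ 6.23 × 102^0.65 ≈ 125.92 kt.
Difference ≈ 65.14 − 125.92 = -60.78 → -61 kt.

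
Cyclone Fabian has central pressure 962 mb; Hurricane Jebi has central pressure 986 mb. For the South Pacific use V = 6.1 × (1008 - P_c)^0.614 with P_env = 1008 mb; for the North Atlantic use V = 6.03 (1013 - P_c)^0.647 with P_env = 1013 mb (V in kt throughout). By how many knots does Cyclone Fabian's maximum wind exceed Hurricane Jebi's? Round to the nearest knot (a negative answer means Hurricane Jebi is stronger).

Cyclone Fabian: ΔP = 46; V ≈ 6.1 × 46^0.614 ≈ 64.01 kt.
Hurricane Jebi: ΔP = 27; V ≈ 6.03 × 27^0.647 ≈ 50.86 kt.
Difference ≈ 64.01 − 50.86 = 13.15 → 13 kt.

13 kt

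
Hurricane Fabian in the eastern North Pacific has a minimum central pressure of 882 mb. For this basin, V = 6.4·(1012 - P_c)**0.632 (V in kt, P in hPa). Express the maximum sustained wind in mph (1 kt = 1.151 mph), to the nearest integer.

160 mph

ΔP = 1012 − 882 = 130 mb.
V ≈ 6.4 × 130^0.632 = 6.4 × 21.678 ≈ 138.737 kt.
138.737 × 1.151 ≈ 159.69 mph → 160 mph.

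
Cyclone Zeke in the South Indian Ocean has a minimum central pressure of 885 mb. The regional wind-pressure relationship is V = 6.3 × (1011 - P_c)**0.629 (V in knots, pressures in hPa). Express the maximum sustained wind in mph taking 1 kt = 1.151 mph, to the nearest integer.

ΔP = 1011 − 885 = 126 mb.
V ≈ 6.3 × 126^0.629 = 6.3 × 20.948 ≈ 131.970 kt.
131.970 × 1.151 ≈ 151.90 mph → 152 mph.

152 mph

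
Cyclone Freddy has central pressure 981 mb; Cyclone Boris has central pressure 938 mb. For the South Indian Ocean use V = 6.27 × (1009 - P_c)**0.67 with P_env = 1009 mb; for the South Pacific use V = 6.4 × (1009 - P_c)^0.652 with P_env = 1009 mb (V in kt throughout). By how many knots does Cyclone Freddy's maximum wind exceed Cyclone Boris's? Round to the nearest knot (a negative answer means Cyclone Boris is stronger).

-45 kt

Cyclone Freddy: ΔP = 28; V ≈ 6.27 × 28^0.67 ≈ 58.46 kt.
Cyclone Boris: ΔP = 71; V ≈ 6.4 × 71^0.652 ≈ 103.09 kt.
Difference ≈ 58.46 − 103.09 = -44.63 → -45 kt.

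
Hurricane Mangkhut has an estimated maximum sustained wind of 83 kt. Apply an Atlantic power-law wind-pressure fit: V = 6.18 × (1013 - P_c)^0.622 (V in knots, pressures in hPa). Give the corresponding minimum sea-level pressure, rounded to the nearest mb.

ΔP = (V / 6.18)^(1/0.622) = (83/6.18)^1.608.
83/6.18 = 13.430; 13.430^1.608 ≈ 65.11 mb.
P_c = 1013 − 65.11 = 947.89 ≈ 948 mb.

948 mb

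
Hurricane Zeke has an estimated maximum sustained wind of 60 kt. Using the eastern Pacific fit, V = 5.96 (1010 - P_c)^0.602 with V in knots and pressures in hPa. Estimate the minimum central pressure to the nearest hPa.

964 hPa

ΔP = (V / 5.96)^(1/0.602) = (60/5.96)^1.661.
60/5.96 = 10.067; 10.067^1.661 ≈ 46.34 hPa.
P_c = 1010 − 46.34 = 963.66 ≈ 964 hPa.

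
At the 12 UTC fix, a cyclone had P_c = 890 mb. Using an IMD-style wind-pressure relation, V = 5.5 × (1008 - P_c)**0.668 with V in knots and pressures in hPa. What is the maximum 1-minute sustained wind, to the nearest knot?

133 kt

ΔP = 1008 − 890 = 118 mb.
118^0.668 ≈ 24.211.
V ≈ 5.5 × 24.211 ≈ 133.2 kt.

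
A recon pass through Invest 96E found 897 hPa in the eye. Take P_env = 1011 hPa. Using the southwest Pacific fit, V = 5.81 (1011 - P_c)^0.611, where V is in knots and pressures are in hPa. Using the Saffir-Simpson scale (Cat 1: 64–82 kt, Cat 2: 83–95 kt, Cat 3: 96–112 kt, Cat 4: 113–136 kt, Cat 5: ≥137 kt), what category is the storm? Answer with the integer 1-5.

3

ΔP = 1011 − 897 = 114 hPa.
V ≈ 5.81 × 114^0.611 = 5.81 × 18.06 ≈ 105 kt.
105 kt falls in the Category 3 band.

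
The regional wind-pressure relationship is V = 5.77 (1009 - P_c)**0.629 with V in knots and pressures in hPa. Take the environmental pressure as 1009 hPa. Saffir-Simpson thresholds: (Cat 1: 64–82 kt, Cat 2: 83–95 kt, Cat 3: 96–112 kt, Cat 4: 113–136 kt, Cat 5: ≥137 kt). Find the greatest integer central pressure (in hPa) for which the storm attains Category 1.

963 hPa

Category 1 begins at V = 64 kt.
Required ΔP = (64/5.77)^(1/0.629) = 11.092^1.590 ≈ 45.85 hPa.
P_c ≤ 1009 − 45.85 = 963.15, so the highest integer P_c is 963 hPa.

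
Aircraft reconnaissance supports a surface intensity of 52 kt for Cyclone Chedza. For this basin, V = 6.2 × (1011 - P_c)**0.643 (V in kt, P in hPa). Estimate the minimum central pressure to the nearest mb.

984 mb

ΔP = (V / 6.2)^(1/0.643) = (52/6.2)^1.555.
52/6.2 = 8.387; 8.387^1.555 ≈ 27.32 mb.
P_c = 1011 − 27.32 = 983.68 ≈ 984 mb.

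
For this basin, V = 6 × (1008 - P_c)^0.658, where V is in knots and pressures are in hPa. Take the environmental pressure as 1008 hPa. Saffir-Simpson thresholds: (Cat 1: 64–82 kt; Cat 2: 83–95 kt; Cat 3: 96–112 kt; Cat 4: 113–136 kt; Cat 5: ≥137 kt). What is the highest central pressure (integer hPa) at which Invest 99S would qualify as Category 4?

Category 4 begins at V = 113 kt.
Required ΔP = (113/6)^(1/0.658) = 18.833^1.520 ≈ 86.61 hPa.
P_c ≤ 1008 − 86.61 = 921.39, so the highest integer P_c is 921 hPa.

921 hPa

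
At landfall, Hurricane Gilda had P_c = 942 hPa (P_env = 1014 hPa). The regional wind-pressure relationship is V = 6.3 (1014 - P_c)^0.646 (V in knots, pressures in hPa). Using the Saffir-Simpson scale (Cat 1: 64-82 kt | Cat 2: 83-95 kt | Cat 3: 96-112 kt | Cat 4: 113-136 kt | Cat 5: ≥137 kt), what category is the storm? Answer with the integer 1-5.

ΔP = 1014 − 942 = 72 hPa.
V ≈ 6.3 × 72^0.646 = 6.3 × 15.84 ≈ 100 kt.
100 kt falls in the Category 3 band.

3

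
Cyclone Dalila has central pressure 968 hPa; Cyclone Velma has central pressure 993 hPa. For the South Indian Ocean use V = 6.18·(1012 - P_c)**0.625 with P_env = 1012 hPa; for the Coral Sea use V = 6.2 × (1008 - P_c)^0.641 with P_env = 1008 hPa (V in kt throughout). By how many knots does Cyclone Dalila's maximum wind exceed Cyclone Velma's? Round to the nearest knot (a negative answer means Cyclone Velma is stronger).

Cyclone Dalila: ΔP = 44; V ≈ 6.18 × 44^0.625 ≈ 65.79 kt.
Cyclone Velma: ΔP = 15; V ≈ 6.2 × 15^0.641 ≈ 35.18 kt.
Difference ≈ 65.79 − 35.18 = 30.61 → 31 kt.

31 kt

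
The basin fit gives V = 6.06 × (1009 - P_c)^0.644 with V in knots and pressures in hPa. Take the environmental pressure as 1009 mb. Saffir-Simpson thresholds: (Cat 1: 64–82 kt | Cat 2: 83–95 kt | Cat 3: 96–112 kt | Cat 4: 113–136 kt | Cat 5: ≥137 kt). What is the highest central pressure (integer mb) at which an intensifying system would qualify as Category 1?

Category 1 begins at V = 64 kt.
Required ΔP = (64/6.06)^(1/0.644) = 10.561^1.553 ≈ 38.87 mb.
P_c ≤ 1009 − 38.87 = 970.13, so the highest integer P_c is 970 mb.

970 mb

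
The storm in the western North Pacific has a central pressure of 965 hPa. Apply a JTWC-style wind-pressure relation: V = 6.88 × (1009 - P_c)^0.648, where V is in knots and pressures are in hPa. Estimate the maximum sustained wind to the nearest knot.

ΔP = 1009 − 965 = 44 hPa.
44^0.648 ≈ 11.613.
V ≈ 6.88 × 11.613 ≈ 79.9 kt.

80 kt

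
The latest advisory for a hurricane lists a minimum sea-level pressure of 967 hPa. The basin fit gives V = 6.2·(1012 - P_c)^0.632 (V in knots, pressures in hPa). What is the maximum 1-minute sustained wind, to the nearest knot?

ΔP = 1012 − 967 = 45 hPa.
45^0.632 ≈ 11.087.
V ≈ 6.2 × 11.087 ≈ 68.7 kt.

69 kt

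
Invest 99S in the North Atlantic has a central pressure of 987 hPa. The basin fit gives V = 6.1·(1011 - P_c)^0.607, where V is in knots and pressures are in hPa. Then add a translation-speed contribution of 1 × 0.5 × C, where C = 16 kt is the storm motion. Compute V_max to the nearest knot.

ΔP = 1011 − 987 = 24 hPa.
24^0.607 ≈ 6.883.
V ≈ 6.1 × 6.883 ≈ 42.0 kt.
Translation term: 1 × 0.5 × 16 = 8 kt.
Corrected V ≈ 50 kt → 50 kt.

50 kt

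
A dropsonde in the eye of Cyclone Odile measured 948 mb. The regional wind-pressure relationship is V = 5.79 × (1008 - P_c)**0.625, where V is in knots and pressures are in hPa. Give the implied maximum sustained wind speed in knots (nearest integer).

ΔP = 1008 − 948 = 60 mb.
60^0.625 ≈ 12.922.
V ≈ 5.79 × 12.922 ≈ 74.8 kt.

75 kt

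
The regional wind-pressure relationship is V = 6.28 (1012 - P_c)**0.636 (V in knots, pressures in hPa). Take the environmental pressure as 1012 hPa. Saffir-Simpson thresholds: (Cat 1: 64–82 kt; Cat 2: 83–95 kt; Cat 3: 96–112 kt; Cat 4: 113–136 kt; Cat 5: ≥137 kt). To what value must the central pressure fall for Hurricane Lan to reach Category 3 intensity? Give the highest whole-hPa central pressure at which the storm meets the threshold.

Category 3 begins at V = 96 kt.
Required ΔP = (96/6.28)^(1/0.636) = 15.287^1.572 ≈ 72.80 hPa.
P_c ≤ 1012 − 72.80 = 939.20, so the highest integer P_c is 939 hPa.

939 hPa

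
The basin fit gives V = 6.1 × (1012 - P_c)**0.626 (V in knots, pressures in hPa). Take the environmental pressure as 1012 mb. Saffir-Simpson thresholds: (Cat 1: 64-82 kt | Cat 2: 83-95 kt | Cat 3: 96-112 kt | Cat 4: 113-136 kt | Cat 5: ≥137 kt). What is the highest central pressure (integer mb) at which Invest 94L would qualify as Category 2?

Category 2 begins at V = 83 kt.
Required ΔP = (83/6.1)^(1/0.626) = 13.607^1.597 ≈ 64.73 mb.
P_c ≤ 1012 − 64.73 = 947.27, so the highest integer P_c is 947 mb.

947 mb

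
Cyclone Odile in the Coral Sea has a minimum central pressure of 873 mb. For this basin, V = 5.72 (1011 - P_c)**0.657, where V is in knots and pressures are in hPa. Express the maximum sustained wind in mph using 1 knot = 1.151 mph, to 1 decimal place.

ΔP = 1011 − 873 = 138 mb.
V ≈ 5.72 × 138^0.657 = 5.72 × 25.462 ≈ 145.645 kt.
145.645 × 1.151 ≈ 167.64 mph → 167.6 mph.

167.6 mph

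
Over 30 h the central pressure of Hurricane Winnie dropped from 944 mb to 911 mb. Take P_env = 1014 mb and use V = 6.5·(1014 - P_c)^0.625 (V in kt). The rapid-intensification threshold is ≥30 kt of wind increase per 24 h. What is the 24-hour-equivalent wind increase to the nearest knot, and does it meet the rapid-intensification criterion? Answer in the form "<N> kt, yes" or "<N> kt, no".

20 kt, no

V₁: ΔP = 70, V ≈ 6.5 × 70^0.625 ≈ 92.49 kt.
V₂: ΔP = 103, V ≈ 6.5 × 103^0.625 ≈ 117.74 kt.
ΔV over 30 h = 25.25 kt → 24 h equivalent = 25.25 × 24/30 ≈ 20.20 kt.
20 kt < 30 kt ⇒ not rapid intensification.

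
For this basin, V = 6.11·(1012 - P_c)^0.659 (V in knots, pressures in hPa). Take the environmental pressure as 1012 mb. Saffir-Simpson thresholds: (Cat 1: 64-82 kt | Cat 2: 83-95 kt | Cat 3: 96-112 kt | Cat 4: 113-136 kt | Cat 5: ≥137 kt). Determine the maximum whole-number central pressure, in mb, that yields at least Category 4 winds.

Category 4 begins at V = 113 kt.
Required ΔP = (113/6.11)^(1/0.659) = 18.494^1.517 ≈ 83.69 mb.
P_c ≤ 1012 − 83.69 = 928.31, so the highest integer P_c is 928 mb.

928 mb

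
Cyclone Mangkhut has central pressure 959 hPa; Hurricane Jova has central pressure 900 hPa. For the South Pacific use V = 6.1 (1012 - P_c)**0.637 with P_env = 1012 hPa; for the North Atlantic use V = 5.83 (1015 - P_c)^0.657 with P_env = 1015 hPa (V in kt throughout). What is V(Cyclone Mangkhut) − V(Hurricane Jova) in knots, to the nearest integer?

Cyclone Mangkhut: ΔP = 53; V ≈ 6.1 × 53^0.637 ≈ 76.51 kt.
Hurricane Jova: ΔP = 115; V ≈ 5.83 × 115^0.657 ≈ 131.69 kt.
Difference ≈ 76.51 − 131.69 = -55.18 → -55 kt.

-55 kt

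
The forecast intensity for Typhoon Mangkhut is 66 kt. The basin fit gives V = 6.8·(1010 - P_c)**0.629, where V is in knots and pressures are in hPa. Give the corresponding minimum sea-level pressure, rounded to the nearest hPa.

ΔP = (V / 6.8)^(1/0.629) = (66/6.8)^1.590.
66/6.8 = 9.706; 9.706^1.590 ≈ 37.09 hPa.
P_c = 1010 − 37.09 = 972.91 ≈ 973 hPa.

973 hPa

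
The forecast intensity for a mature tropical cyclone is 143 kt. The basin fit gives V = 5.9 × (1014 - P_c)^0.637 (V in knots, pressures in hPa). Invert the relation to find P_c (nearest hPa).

ΔP = (V / 5.9)^(1/0.637) = (143/5.9)^1.570.
143/5.9 = 24.237; 24.237^1.570 ≈ 149.09 hPa.
P_c = 1014 − 149.09 = 864.91 ≈ 865 hPa.

865 hPa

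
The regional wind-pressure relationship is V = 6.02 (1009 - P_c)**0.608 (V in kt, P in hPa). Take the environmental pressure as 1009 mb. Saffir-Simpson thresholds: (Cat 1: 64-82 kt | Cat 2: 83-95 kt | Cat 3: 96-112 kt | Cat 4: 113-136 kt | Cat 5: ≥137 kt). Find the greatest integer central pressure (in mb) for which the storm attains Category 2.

Category 2 begins at V = 83 kt.
Required ΔP = (83/6.02)^(1/0.608) = 13.787^1.645 ≈ 74.84 mb.
P_c ≤ 1009 − 74.84 = 934.16, so the highest integer P_c is 934 mb.

934 mb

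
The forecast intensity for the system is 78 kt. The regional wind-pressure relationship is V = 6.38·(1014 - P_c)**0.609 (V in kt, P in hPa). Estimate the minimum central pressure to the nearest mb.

953 mb

ΔP = (V / 6.38)^(1/0.609) = (78/6.38)^1.642.
78/6.38 = 12.226; 12.226^1.642 ≈ 61.00 mb.
P_c = 1014 − 61.00 = 953.00 ≈ 953 mb.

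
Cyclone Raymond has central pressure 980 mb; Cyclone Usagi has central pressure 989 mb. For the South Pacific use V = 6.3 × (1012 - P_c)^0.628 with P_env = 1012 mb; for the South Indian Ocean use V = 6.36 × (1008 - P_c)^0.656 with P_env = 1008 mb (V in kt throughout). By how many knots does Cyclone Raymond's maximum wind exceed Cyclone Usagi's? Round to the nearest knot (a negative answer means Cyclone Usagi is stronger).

12 kt

Cyclone Raymond: ΔP = 32; V ≈ 6.3 × 32^0.628 ≈ 55.54 kt.
Cyclone Usagi: ΔP = 19; V ≈ 6.36 × 19^0.656 ≈ 43.89 kt.
Difference ≈ 55.54 − 43.89 = 11.65 → 12 kt.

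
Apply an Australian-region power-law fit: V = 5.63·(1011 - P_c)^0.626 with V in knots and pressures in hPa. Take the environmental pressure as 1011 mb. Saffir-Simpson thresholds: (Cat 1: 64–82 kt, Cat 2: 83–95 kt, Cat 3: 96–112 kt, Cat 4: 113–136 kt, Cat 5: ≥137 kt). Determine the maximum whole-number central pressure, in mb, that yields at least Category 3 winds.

Category 3 begins at V = 96 kt.
Required ΔP = (96/5.63)^(1/0.626) = 17.052^1.597 ≈ 92.83 mb.
P_c ≤ 1011 − 92.83 = 918.17, so the highest integer P_c is 918 mb.

918 mb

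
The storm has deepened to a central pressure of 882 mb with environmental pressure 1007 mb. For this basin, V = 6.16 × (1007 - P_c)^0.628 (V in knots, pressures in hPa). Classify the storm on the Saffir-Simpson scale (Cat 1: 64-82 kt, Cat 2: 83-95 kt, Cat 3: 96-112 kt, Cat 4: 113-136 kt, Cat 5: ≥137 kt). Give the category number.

ΔP = 1007 − 882 = 125 mb.
V ≈ 6.16 × 125^0.628 = 6.16 × 20.74 ≈ 128 kt.
128 kt falls in the Category 4 band.

4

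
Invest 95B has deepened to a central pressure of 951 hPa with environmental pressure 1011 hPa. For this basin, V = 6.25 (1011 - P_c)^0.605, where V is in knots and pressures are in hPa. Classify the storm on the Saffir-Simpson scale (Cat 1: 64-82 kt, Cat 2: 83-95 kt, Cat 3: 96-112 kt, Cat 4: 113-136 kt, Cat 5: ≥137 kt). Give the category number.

ΔP = 1011 − 951 = 60 hPa.
V ≈ 6.25 × 60^0.605 = 6.25 × 11.91 ≈ 74 kt.
74 kt falls in the Category 1 band.

1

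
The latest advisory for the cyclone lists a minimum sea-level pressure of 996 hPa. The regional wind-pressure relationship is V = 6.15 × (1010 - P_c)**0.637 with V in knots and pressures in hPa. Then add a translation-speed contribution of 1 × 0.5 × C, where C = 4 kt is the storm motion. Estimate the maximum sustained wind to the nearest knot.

ΔP = 1010 − 996 = 14 hPa.
14^0.637 ≈ 5.371.
V ≈ 6.15 × 5.371 ≈ 33.0 kt.
Translation term: 1 × 0.5 × 4 = 2 kt.
Corrected V ≈ 35 kt → 35 kt.

35 kt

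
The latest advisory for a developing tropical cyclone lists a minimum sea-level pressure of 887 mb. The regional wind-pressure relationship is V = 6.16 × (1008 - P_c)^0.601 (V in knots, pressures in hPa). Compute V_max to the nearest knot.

110 kt

ΔP = 1008 − 887 = 121 mb.
121^0.601 ≈ 17.855.
V ≈ 6.16 × 17.855 ≈ 110.0 kt.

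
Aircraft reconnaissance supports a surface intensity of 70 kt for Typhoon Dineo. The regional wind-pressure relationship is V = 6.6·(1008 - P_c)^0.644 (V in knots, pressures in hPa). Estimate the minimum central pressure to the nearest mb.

ΔP = (V / 6.6)^(1/0.644) = (70/6.6)^1.553.
70/6.6 = 10.606; 10.606^1.553 ≈ 39.13 mb.
P_c = 1008 − 39.13 = 968.87 ≈ 969 mb.

969 mb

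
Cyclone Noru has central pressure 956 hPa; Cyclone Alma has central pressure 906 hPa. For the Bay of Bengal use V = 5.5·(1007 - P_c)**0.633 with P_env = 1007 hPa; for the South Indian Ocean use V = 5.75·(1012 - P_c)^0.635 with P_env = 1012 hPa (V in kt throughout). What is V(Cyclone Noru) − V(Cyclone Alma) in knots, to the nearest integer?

Cyclone Noru: ΔP = 51; V ≈ 5.5 × 51^0.633 ≈ 66.26 kt.
Cyclone Alma: ΔP = 106; V ≈ 5.75 × 106^0.635 ≈ 111.11 kt.
Difference ≈ 66.26 − 111.11 = -44.85 → -45 kt.

-45 kt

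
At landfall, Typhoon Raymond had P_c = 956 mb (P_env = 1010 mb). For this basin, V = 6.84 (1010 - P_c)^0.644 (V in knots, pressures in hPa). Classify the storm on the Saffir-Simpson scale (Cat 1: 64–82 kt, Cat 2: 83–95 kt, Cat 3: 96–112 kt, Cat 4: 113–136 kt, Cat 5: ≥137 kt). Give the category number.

ΔP = 1010 − 956 = 54 mb.
V ≈ 6.84 × 54^0.644 = 6.84 × 13.05 ≈ 89 kt.
89 kt falls in the Category 2 band.

2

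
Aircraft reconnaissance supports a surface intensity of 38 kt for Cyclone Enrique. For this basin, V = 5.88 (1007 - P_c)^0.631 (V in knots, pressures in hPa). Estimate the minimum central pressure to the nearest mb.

988 mb

ΔP = (V / 5.88)^(1/0.631) = (38/5.88)^1.585.
38/5.88 = 6.463; 6.463^1.585 ≈ 19.25 mb.
P_c = 1007 − 19.25 = 987.75 ≈ 988 mb.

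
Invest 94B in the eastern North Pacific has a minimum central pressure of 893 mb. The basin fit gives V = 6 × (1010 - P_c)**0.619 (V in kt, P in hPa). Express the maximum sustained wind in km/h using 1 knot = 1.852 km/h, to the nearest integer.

ΔP = 1010 − 893 = 117 mb.
V ≈ 6 × 117^0.619 = 6 × 19.064 ≈ 114.382 kt.
114.382 × 1.852 ≈ 211.84 km/h → 212 km/h.

212 km/h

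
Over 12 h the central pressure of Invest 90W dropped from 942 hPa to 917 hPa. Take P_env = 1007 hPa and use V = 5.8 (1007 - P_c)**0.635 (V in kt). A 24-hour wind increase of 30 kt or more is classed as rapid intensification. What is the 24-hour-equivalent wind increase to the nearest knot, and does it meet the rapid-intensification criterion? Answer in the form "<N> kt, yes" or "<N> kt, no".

V₁: ΔP = 65, V ≈ 5.8 × 65^0.635 ≈ 82.15 kt.
V₂: ΔP = 90, V ≈ 5.8 × 90^0.635 ≈ 101.01 kt.
ΔV over 12 h = 18.86 kt → 24 h equivalent = 18.86 × 24/12 ≈ 37.72 kt.
38 kt ≥ 30 kt ⇒ rapid intensification.

38 kt, yes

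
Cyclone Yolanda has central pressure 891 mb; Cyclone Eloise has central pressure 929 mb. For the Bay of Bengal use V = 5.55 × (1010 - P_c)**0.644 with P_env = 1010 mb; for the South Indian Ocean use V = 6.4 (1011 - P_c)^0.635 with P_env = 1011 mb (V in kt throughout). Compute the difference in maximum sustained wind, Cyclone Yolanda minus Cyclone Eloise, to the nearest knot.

15 kt

Cyclone Yolanda: ΔP = 119; V ≈ 5.55 × 119^0.644 ≈ 120.49 kt.
Cyclone Eloise: ΔP = 82; V ≈ 6.4 × 82^0.635 ≈ 105.06 kt.
Difference ≈ 120.49 − 105.06 = 15.43 → 15 kt.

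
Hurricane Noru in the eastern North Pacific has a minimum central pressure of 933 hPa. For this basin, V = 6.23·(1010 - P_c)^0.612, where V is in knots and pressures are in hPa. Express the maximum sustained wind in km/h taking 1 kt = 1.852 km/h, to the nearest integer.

ΔP = 1010 − 933 = 77 hPa.
V ≈ 6.23 × 77^0.612 = 6.23 × 14.274 ≈ 88.924 kt.
88.924 × 1.852 ≈ 164.69 km/h → 165 km/h.

165 km/h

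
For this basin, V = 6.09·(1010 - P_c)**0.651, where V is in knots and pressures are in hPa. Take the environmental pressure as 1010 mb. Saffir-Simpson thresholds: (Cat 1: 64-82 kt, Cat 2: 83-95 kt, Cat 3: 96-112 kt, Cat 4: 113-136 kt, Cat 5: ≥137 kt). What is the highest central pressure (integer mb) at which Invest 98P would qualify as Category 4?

Category 4 begins at V = 113 kt.
Required ΔP = (113/6.09)^(1/0.651) = 18.555^1.536 ≈ 88.81 mb.
P_c ≤ 1010 − 88.81 = 921.19, so the highest integer P_c is 921 mb.

921 mb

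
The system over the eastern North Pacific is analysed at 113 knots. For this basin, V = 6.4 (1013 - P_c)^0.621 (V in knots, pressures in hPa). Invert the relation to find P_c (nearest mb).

ΔP = (V / 6.4)^(1/0.621) = (113/6.4)^1.610.
113/6.4 = 17.656; 17.656^1.610 ≈ 101.83 mb.
P_c = 1013 − 101.83 = 911.17 ≈ 911 mb.

911 mb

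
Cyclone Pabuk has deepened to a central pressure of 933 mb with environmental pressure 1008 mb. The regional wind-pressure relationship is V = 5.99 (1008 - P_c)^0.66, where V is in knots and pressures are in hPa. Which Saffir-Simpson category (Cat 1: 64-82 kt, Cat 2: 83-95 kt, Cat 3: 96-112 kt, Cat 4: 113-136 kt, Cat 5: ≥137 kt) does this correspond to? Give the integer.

3

ΔP = 1008 − 933 = 75 mb.
V ≈ 5.99 × 75^0.66 = 5.99 × 17.28 ≈ 104 kt.
104 kt falls in the Category 3 band.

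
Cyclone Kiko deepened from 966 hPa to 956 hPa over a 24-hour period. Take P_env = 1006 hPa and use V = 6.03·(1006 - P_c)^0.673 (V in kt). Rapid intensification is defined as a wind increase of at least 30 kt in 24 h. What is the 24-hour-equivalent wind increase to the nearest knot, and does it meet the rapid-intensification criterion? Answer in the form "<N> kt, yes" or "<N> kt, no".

12 kt, no

V₁: ΔP = 40, V ≈ 6.03 × 40^0.673 ≈ 72.19 kt.
V₂: ΔP = 50, V ≈ 6.03 × 50^0.673 ≈ 83.89 kt.
ΔV over 24 h = 11.70 kt → 24 h equivalent = 11.70 × 24/24 ≈ 11.70 kt.
12 kt < 30 kt ⇒ not rapid intensification.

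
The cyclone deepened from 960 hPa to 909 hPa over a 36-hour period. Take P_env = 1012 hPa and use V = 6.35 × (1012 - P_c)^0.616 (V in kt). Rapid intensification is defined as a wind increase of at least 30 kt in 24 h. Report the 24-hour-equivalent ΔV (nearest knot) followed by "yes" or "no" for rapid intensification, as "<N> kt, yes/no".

25 kt, no

V₁: ΔP = 52, V ≈ 6.35 × 52^0.616 ≈ 72.42 kt.
V₂: ΔP = 103, V ≈ 6.35 × 103^0.616 ≈ 110.33 kt.
ΔV over 36 h = 37.91 kt → 24 h equivalent = 37.91 × 24/36 ≈ 25.27 kt.
25 kt < 30 kt ⇒ not rapid intensification.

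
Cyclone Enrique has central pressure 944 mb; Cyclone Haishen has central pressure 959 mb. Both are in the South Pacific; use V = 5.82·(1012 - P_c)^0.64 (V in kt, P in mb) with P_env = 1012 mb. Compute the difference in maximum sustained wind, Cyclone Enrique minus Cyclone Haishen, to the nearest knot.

Cyclone Enrique: ΔP = 68; V ≈ 5.82 × 68^0.64 ≈ 86.64 kt.
Cyclone Haishen: ΔP = 53; V ≈ 5.82 × 53^0.64 ≈ 73.87 kt.
Difference ≈ 86.64 − 73.87 = 12.77 → 13 kt.

13 kt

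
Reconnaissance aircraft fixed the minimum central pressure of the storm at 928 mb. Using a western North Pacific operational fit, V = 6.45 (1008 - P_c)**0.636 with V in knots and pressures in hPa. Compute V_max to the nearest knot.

105 kt

ΔP = 1008 − 928 = 80 mb.
80^0.636 ≈ 16.232.
V ≈ 6.45 × 16.232 ≈ 104.7 kt.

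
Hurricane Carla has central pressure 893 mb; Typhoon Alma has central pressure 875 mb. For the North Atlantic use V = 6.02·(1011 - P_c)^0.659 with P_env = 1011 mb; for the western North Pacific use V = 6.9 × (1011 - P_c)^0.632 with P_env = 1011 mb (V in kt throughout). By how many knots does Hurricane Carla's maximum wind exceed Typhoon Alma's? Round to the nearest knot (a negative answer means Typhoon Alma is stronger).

-14 kt

Hurricane Carla: ΔP = 118; V ≈ 6.02 × 118^0.659 ≈ 139.63 kt.
Typhoon Alma: ΔP = 136; V ≈ 6.9 × 136^0.632 ≈ 153.90 kt.
Difference ≈ 139.63 − 153.90 = -14.27 → -14 kt.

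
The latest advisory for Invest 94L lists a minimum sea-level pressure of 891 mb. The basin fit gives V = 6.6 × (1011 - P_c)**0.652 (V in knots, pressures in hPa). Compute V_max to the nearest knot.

150 kt

ΔP = 1011 − 891 = 120 mb.
120^0.652 ≈ 22.679.
V ≈ 6.6 × 22.679 ≈ 149.7 kt.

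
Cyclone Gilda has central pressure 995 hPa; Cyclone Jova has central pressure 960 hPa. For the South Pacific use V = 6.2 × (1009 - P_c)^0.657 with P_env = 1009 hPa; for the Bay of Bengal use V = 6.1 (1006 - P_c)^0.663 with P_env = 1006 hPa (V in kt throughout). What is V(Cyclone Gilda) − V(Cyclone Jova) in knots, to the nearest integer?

Cyclone Gilda: ΔP = 14; V ≈ 6.2 × 14^0.657 ≈ 35.11 kt.
Cyclone Jova: ΔP = 46; V ≈ 6.1 × 46^0.663 ≈ 77.22 kt.
Difference ≈ 35.11 − 77.22 = -42.11 → -42 kt.

-42 kt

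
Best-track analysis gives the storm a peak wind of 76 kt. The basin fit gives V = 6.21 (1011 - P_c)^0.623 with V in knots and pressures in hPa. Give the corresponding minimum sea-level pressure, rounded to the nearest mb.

ΔP = (V / 6.21)^(1/0.623) = (76/6.21)^1.605.
76/6.21 = 12.238; 12.238^1.605 ≈ 55.71 mb.
P_c = 1011 − 55.71 = 955.29 ≈ 955 mb.

955 mb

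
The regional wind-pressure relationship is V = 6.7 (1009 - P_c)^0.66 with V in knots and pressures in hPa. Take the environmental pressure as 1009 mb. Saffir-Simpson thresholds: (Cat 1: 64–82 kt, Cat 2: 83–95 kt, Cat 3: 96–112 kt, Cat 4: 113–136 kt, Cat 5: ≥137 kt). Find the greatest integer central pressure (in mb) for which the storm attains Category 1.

Category 1 begins at V = 64 kt.
Required ΔP = (64/6.7)^(1/0.66) = 9.552^1.515 ≈ 30.55 mb.
P_c ≤ 1009 − 30.55 = 978.45, so the highest integer P_c is 978 mb.

978 mb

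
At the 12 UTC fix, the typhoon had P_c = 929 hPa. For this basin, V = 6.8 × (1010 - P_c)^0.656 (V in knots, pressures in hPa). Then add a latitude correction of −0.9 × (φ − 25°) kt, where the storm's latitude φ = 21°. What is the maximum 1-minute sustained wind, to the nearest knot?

ΔP = 1010 − 929 = 81 hPa.
81^0.656 ≈ 17.863.
V ≈ 6.8 × 17.863 ≈ 121.5 kt.
Latitude correction: −0.9 × (21 − 25) = 3.6 kt.
Corrected V ≈ 125.1 kt → 125 kt.

125 kt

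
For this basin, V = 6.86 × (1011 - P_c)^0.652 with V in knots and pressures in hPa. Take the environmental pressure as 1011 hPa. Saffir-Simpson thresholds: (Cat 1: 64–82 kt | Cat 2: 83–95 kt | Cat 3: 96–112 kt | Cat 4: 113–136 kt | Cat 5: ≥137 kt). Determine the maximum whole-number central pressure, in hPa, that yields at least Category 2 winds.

Category 2 begins at V = 83 kt.
Required ΔP = (83/6.86)^(1/0.652) = 12.099^1.534 ≈ 45.78 hPa.
P_c ≤ 1011 − 45.78 = 965.22, so the highest integer P_c is 965 hPa.

965 hPa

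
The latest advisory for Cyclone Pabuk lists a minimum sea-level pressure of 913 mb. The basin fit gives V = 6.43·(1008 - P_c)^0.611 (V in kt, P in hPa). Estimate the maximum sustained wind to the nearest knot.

104 kt

ΔP = 1008 − 913 = 95 mb.
95^0.611 ≈ 16.158.
V ≈ 6.43 × 16.158 ≈ 103.9 kt.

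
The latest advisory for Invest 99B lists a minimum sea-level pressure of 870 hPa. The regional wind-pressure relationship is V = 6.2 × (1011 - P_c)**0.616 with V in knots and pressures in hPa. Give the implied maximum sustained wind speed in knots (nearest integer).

ΔP = 1011 − 870 = 141 hPa.
141^0.616 ≈ 21.082.
V ≈ 6.2 × 21.082 ≈ 130.7 kt.

131 kt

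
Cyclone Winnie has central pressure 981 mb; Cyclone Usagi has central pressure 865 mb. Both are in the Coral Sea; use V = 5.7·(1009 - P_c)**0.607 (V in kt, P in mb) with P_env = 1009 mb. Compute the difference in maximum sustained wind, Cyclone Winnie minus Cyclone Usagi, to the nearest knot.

-73 kt

Cyclone Winnie: ΔP = 28; V ≈ 5.7 × 28^0.607 ≈ 43.08 kt.
Cyclone Usagi: ΔP = 144; V ≈ 5.7 × 144^0.607 ≈ 116.41 kt.
Difference ≈ 43.08 − 116.41 = -73.33 → -73 kt.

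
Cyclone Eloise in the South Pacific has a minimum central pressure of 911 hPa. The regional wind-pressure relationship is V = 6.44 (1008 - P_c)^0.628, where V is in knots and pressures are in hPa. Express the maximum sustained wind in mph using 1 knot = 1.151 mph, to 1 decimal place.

ΔP = 1008 − 911 = 97 hPa.
V ≈ 6.44 × 97^0.628 = 6.44 × 17.689 ≈ 113.914 kt.
113.914 × 1.151 ≈ 131.12 mph → 131.1 mph.

131.1 mph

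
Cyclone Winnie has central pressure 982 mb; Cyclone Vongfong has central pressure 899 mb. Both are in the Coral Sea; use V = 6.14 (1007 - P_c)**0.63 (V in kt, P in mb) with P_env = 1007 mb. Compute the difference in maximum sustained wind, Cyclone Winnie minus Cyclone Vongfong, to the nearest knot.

Cyclone Winnie: ΔP = 25; V ≈ 6.14 × 25^0.63 ≈ 46.65 kt.
Cyclone Vongfong: ΔP = 108; V ≈ 6.14 × 108^0.63 ≈ 117.28 kt.
Difference ≈ 46.65 − 117.28 = -70.63 → -71 kt.

-71 kt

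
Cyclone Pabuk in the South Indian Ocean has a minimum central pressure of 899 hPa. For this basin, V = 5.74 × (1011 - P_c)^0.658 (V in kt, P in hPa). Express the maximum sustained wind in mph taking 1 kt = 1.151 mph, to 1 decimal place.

ΔP = 1011 − 899 = 112 hPa.
V ≈ 5.74 × 112^0.658 = 5.74 × 22.304 ≈ 128.026 kt.
128.026 × 1.151 ≈ 147.36 mph → 147.4 mph.

147.4 mph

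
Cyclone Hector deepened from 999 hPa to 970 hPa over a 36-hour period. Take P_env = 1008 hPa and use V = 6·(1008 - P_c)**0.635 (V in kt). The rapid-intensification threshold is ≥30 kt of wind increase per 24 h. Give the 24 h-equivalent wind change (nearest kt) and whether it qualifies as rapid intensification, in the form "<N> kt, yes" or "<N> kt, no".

V₁: ΔP = 9, V ≈ 6 × 9^0.635 ≈ 24.22 kt.
V₂: ΔP = 38, V ≈ 6 × 38^0.635 ≈ 60.44 kt.
ΔV over 36 h = 36.22 kt → 24 h equivalent = 36.22 × 24/36 ≈ 24.15 kt.
24 kt < 30 kt ⇒ not rapid intensification.

24 kt, no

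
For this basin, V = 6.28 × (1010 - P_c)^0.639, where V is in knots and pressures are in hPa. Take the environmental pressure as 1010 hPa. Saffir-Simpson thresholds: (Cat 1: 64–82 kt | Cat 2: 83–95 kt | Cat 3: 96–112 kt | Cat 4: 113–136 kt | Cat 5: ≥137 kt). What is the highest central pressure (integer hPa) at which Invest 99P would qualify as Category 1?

Category 1 begins at V = 64 kt.
Required ΔP = (64/6.28)^(1/0.639) = 10.191^1.565 ≈ 37.83 hPa.
P_c ≤ 1010 − 37.83 = 972.17, so the highest integer P_c is 972 hPa.

972 hPa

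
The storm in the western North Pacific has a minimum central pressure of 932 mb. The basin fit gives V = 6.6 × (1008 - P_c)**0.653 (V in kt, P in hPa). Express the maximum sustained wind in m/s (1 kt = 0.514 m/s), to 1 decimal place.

ΔP = 1008 − 932 = 76 mb.
V ≈ 6.6 × 76^0.653 = 6.6 × 16.911 ≈ 111.613 kt.
111.613 × 0.514 ≈ 57.37 m/s → 57.4 m/s.

57.4 m/s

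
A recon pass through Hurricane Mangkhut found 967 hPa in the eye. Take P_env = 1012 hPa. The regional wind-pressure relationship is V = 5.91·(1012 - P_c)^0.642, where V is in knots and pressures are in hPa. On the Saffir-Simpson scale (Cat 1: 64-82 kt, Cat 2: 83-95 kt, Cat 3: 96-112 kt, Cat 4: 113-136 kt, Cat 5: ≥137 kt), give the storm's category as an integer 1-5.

ΔP = 1012 − 967 = 45 hPa.
V ≈ 5.91 × 45^0.642 = 5.91 × 11.52 ≈ 68 kt.
68 kt falls in the Category 1 band.

1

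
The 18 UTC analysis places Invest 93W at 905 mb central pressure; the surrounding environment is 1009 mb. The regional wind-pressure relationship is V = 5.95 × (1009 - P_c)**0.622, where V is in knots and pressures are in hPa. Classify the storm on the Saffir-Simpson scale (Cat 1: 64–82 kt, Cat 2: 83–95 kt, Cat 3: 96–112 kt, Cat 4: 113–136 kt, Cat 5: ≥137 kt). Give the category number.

ΔP = 1009 − 905 = 104 mb.
V ≈ 5.95 × 104^0.622 = 5.95 × 17.97 ≈ 107 kt.
107 kt falls in the Category 3 band.

3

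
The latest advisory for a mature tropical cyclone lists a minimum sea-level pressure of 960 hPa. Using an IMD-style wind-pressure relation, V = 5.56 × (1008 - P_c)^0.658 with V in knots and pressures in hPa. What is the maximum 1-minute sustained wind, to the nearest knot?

71 kt

ΔP = 1008 − 960 = 48 hPa.
48^0.658 ≈ 12.772.
V ≈ 5.56 × 12.772 ≈ 71.0 kt.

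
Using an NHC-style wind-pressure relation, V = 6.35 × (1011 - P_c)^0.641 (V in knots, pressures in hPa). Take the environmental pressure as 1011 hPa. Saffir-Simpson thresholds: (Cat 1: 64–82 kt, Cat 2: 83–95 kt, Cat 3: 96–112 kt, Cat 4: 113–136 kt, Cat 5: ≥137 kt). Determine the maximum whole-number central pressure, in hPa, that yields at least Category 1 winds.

Category 1 begins at V = 64 kt.
Required ΔP = (64/6.35)^(1/0.641) = 10.079^1.560 ≈ 36.76 hPa.
P_c ≤ 1011 − 36.76 = 974.24, so the highest integer P_c is 974 hPa.

974 hPa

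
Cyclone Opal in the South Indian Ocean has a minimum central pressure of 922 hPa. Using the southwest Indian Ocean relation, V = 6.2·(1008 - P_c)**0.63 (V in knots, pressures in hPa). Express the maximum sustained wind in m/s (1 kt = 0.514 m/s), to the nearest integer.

53 m/s

ΔP = 1008 − 922 = 86 hPa.
V ≈ 6.2 × 86^0.63 = 6.2 × 16.548 ≈ 102.595 kt.
102.595 × 0.514 ≈ 52.73 m/s → 53 m/s.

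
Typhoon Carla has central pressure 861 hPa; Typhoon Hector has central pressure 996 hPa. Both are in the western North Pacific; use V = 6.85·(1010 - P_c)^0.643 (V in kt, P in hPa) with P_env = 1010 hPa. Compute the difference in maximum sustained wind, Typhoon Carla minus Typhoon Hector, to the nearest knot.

Typhoon Carla: ΔP = 149; V ≈ 6.85 × 149^0.643 ≈ 171.02 kt.
Typhoon Hector: ΔP = 14; V ≈ 6.85 × 14^0.643 ≈ 37.38 kt.
Difference ≈ 171.02 − 37.38 = 133.64 → 134 kt.

134 kt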